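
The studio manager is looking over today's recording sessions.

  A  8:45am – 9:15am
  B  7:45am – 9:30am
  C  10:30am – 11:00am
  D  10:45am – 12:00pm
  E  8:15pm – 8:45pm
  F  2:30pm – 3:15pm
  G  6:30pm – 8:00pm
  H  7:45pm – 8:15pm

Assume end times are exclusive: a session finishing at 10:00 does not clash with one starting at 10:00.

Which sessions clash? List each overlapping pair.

Sorted by start: B, A, C, D, F, G, H, E.
A starts before B ends → B and A overlap.
C starts after B ends; B is clear from here.
C starts after A ends; A is clear from here.
D starts before C ends → C and D overlap.
F starts after C ends; C is clear from here.
F starts after D ends; D is clear from here.
G starts after F ends; F is clear from here.
H starts before G ends → G and H overlap.
E starts after G ends.
E starts exactly when H ends (back-to-back, no overlap).

A & B, C & D, G & H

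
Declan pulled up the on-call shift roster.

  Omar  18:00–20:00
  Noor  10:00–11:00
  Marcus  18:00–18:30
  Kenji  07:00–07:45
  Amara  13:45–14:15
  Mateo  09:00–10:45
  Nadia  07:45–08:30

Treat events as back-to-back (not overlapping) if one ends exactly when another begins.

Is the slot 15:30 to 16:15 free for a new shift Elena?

Yes — the slot is free

Kenji: ends 07:45 at or before Elena starts 15:30 → clear.
Nadia: ends 08:30 at or before Elena starts 15:30 → clear.
Mateo: ends 10:45 at or before Elena starts 15:30 → clear.
Noor: ends 11:00 at or before Elena starts 15:30 → clear.
Amara: ends 14:15 at or before Elena starts 15:30 → clear.
Marcus: starts 18:00 at or after Elena ends 16:15 → clear.
Omar: starts 18:00 at or after Elena ends 16:15 → clear.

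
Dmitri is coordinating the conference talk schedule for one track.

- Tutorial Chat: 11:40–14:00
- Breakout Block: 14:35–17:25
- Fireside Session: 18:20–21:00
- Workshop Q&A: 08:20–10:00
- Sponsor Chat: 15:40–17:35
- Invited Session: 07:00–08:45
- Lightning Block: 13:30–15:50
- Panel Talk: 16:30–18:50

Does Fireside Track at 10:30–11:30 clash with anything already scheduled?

Invited Session: ends 08:45 at or before Fireside Track starts 10:30 → clear.
Workshop Q&A: ends 10:00 at or before Fireside Track starts 10:30 → clear.
Tutorial Chat: starts 11:40 at or after Fireside Track ends 11:30 → clear.
Lightning Block: starts 13:30 at or after Fireside Track ends 11:30 → clear.
Breakout Block: starts 14:35 at or after Fireside Track ends 11:30 → clear.
Sponsor Chat: starts 15:40 at or after Fireside Track ends 11:30 → clear.
Panel Talk: starts 16:30 at or after Fireside Track ends 11:30 → clear.
Fireside Session: starts 18:20 at or after Fireside Track ends 11:30 → clear.

No — it doesn't clash with anything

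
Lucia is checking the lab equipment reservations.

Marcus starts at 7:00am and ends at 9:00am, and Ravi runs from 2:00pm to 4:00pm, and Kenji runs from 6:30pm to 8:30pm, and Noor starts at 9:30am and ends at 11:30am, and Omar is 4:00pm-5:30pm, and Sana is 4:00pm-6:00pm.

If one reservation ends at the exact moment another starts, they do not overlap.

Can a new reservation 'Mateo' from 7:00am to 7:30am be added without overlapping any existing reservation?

Marcus: starts 7:00am before Mateo ends 7:30am, and ends 9:00am after Mateo starts 7:00am → overlap.
Noor: starts 9:30am at or after Mateo ends 7:30am → clear.
Ravi: starts 2:00pm at or after Mateo ends 7:30am → clear.
Omar: starts 4:00pm at or after Mateo ends 7:30am → clear.
Sana: starts 4:00pm at or after Mateo ends 7:30am → clear.
Kenji: starts 6:30pm at or after Mateo ends 7:30am → clear.
Mateo overlaps Marcus.

No — it overlaps Marcus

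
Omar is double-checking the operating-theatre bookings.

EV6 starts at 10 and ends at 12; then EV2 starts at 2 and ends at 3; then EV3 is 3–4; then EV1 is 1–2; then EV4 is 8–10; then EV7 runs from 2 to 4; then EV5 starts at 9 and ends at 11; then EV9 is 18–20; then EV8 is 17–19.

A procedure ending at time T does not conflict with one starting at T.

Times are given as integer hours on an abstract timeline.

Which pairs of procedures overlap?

Sorted by start: EV1, EV2, EV7, EV3, EV4, EV5, EV6, EV8, EV9.
EV2 starts exactly when EV1 ends (back-to-back, no overlap); EV1 is clear from here.
EV7 starts before EV2 ends → EV2 and EV7 overlap.
EV3 starts exactly when EV2 ends (back-to-back, no overlap); EV2 is clear from here.
EV3 starts before EV7 ends → EV7 and EV3 overlap.
EV4 starts after EV7 ends; EV7 is clear from here.
EV4 starts after EV3 ends; EV3 is clear from here.
EV5 starts before EV4 ends → EV4 and EV5 overlap.
EV6 starts exactly when EV4 ends (back-to-back, no overlap); EV4 is clear from here.
EV6 starts before EV5 ends → EV5 and EV6 overlap.
EV8 starts after EV5 ends; EV5 is clear from here.
EV8 starts after EV6 ends; EV6 is clear from here.
EV9 starts before EV8 ends → EV8 and EV9 overlap.

EV2 & EV7, EV3 & EV7, EV4 & EV5, EV5 & EV6, EV8 & EV9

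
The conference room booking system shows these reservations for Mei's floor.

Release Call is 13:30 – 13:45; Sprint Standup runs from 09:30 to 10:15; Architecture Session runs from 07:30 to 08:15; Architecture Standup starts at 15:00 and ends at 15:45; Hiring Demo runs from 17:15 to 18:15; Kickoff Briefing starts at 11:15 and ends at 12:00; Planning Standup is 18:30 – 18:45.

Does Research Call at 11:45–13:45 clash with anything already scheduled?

Yes — it overlaps Kickoff Briefing, Release Call

Architecture Session: ends 08:15 at or before Research Call starts 11:45 → clear.
Sprint Standup: ends 10:15 at or before Research Call starts 11:45 → clear.
Kickoff Briefing: starts 11:15 before Research Call ends 13:45, and ends 12:00 after Research Call starts 11:45 → overlap.
Release Call: starts 13:30 before Research Call ends 13:45, and ends 13:45 after Research Call starts 11:45 → overlap.
Architecture Standup: starts 15:00 at or after Research Call ends 13:45 → clear.
Hiring Demo: starts 17:15 at or after Research Call ends 13:45 → clear.
Planning Standup: starts 18:30 at or after Research Call ends 13:45 → clear.
Research Call overlaps Kickoff Briefing, Release Call.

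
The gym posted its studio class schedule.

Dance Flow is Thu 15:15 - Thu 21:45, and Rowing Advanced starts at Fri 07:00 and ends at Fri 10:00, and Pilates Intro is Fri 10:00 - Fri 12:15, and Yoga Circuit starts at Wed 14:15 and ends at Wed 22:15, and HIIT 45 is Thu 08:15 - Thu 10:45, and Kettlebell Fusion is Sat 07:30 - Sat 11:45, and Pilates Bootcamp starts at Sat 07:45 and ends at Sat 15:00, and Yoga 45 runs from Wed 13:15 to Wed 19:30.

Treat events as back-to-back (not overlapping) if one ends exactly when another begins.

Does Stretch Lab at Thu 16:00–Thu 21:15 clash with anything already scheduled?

Yoga 45: ends Wed 19:30 at or before Stretch Lab starts Thu 16:00 → clear.
Yoga Circuit: ends Wed 22:15 at or before Stretch Lab starts Thu 16:00 → clear.
HIIT 45: ends Thu 10:45 at or before Stretch Lab starts Thu 16:00 → clear.
Dance Flow: starts Thu 15:15 before Stretch Lab ends Thu 21:15, and ends Thu 21:45 after Stretch Lab starts Thu 16:00 → overlap.
Rowing Advanced: starts Fri 07:00 at or after Stretch Lab ends Thu 21:15 → clear.
Pilates Intro: starts Fri 10:00 at or after Stretch Lab ends Thu 21:15 → clear.
Kettlebell Fusion: starts Sat 07:30 at or after Stretch Lab ends Thu 21:15 → clear.
Pilates Bootcamp: starts Sat 07:45 at or after Stretch Lab ends Thu 21:15 → clear.
Stretch Lab overlaps Dance Flow.

Yes — it overlaps Dance Flow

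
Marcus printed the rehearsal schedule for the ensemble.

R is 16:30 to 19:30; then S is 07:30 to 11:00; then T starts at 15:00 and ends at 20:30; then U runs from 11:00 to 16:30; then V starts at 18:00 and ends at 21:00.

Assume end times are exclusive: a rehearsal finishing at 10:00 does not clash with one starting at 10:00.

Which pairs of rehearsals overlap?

Sorted by start: S, U, T, R, V.
U starts exactly when S ends (back-to-back, no overlap), so nothing later overlaps S either.
T starts before U ends → U and T overlap.
R starts exactly when U ends (back-to-back, no overlap), so nothing later overlaps U either.
R starts before T ends → T and R overlap.
V starts before T ends → T and V overlap.
V starts before R ends → R and V overlap.

R & T, R & V, T & U, T & V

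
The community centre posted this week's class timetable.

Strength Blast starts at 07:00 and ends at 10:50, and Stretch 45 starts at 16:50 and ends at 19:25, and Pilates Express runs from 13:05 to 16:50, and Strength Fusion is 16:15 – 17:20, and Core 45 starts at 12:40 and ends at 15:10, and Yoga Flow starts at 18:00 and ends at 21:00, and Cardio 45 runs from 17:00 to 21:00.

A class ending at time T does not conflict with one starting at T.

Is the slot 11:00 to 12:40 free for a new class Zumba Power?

Yes — the slot is free

Strength Blast: ends 10:50 at or before Zumba Power starts 11:00 → clear.
Core 45: starts 12:40 at or after Zumba Power ends 12:40 → clear.
Pilates Express: starts 13:05 at or after Zumba Power ends 12:40 → clear.
Strength Fusion: starts 16:15 at or after Zumba Power ends 12:40 → clear.
Stretch 45: starts 16:50 at or after Zumba Power ends 12:40 → clear.
Cardio 45: starts 17:00 at or after Zumba Power ends 12:40 → clear.
Yoga Flow: starts 18:00 at or after Zumba Power ends 12:40 → clear.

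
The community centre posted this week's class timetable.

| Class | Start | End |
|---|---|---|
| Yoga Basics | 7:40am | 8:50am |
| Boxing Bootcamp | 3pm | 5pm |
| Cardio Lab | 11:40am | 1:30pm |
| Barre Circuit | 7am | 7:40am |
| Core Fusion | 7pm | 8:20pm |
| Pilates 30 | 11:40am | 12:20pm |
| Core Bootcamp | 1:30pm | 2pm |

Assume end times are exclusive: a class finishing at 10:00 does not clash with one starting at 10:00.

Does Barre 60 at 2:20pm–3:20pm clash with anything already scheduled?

Barre Circuit: ends 7:40am at or before Barre 60 starts 2:20pm → clear.
Yoga Basics: ends 8:50am at or before Barre 60 starts 2:20pm → clear.
Pilates 30: ends 12:20pm at or before Barre 60 starts 2:20pm → clear.
Cardio Lab: ends 1:30pm at or before Barre 60 starts 2:20pm → clear.
Core Bootcamp: ends 2pm at or before Barre 60 starts 2:20pm → clear.
Boxing Bootcamp: starts 3pm before Barre 60 ends 3:20pm, and ends 5pm after Barre 60 starts 2:20pm → overlap.
Core Fusion: starts 7pm at or after Barre 60 ends 3:20pm → clear.
Barre 60 overlaps Boxing Bootcamp.

Yes — it overlaps Boxing Bootcamp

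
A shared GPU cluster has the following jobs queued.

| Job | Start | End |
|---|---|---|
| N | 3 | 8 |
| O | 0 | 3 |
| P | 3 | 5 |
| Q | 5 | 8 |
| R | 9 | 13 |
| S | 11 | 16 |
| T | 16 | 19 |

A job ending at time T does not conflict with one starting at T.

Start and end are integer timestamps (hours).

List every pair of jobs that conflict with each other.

Sorted by start: O, N, P, Q, R, S, T.
N starts exactly when O ends (back-to-back, no overlap) — done with O.
P starts before N ends → N and P overlap.
Q starts before N ends → N and Q overlap.
R starts after N ends — done with N.
Q starts exactly when P ends (back-to-back, no overlap) — done with P.
R starts after Q ends — done with Q.
S starts before R ends → R and S overlap.
T starts after R ends.
T starts exactly when S ends (back-to-back, no overlap).

N & P, N & Q, R & S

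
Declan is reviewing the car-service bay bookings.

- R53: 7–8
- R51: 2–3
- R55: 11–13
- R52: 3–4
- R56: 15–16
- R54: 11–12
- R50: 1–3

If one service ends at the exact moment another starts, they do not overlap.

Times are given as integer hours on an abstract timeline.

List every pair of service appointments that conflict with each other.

Two intervals overlap when each starts before the other ends.
Sorted by start: R50, R51, R52, R53, R54, R55, R56.
R51 starts before R50 ends → R50 and R51 overlap.
R52 starts exactly when R50 ends (back-to-back, no overlap) — done with R50.
R52 starts exactly when R51 ends (back-to-back, no overlap) — done with R51.
R53 starts after R52 ends — done with R52.
R54 starts after R53 ends — done with R53.
R55 starts before R54 ends → R54 and R55 overlap.
R56 starts after R54 ends.
R56 starts after R55 ends.

R50 & R51, R54 & R55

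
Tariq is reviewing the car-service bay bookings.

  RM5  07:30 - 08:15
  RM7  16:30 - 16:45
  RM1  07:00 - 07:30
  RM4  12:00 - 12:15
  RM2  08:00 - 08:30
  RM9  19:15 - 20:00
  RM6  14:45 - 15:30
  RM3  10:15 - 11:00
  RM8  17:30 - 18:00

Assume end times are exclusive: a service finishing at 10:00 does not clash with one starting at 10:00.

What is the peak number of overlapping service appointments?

2

Walk through starts and ends in time order (an end at T is processed before a start at T):
07:00 start RM1 → 1
07:30 end RM1 → 0
07:30 start RM5 → 1
08:00 start RM2 → 2
08:15 end RM5 → 1
08:30 end RM2 → 0
10:15 start RM3 → 1
11:00 end RM3 → 0
12:00 start RM4 → 1
12:15 end RM4 → 0
14:45 start RM6 → 1
15:30 end RM6 → 0
16:30 start RM7 → 1
16:45 end RM7 → 0
17:30 start RM8 → 1
18:00 end RM8 → 0
19:15 start RM9 → 1
20:00 end RM9 → 0
Peak is 2, at 08:00 (RM2, RM5).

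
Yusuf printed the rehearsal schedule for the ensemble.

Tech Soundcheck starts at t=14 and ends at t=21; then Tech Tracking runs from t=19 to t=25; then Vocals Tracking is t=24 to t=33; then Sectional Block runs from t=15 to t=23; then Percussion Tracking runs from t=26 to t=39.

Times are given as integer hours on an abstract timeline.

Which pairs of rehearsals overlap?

Two intervals overlap when each starts before the other ends.
Sorted by start: Tech Soundcheck, Sectional Block, Tech Tracking, Vocals Tracking, Percussion Tracking.
Sectional Block starts before Tech Soundcheck ends → Tech Soundcheck and Sectional Block overlap.
Tech Tracking starts before Tech Soundcheck ends → Tech Soundcheck and Tech Tracking overlap.
Vocals Tracking starts after Tech Soundcheck ends, so nothing later overlaps Tech Soundcheck either.
Tech Tracking starts before Sectional Block ends → Sectional Block and Tech Tracking overlap.
Vocals Tracking starts after Sectional Block ends, so nothing later overlaps Sectional Block either.
Vocals Tracking starts before Tech Tracking ends → Tech Tracking and Vocals Tracking overlap.
Percussion Tracking starts after Tech Tracking ends.
Percussion Tracking starts before Vocals Tracking ends → Vocals Tracking and Percussion Tracking overlap.

Percussion Tracking & Vocals Tracking, Sectional Block & Tech Soundcheck, Sectional Block & Tech Tracking, Tech Soundcheck & Tech Tracking, Tech Tracking & Vocals Tracking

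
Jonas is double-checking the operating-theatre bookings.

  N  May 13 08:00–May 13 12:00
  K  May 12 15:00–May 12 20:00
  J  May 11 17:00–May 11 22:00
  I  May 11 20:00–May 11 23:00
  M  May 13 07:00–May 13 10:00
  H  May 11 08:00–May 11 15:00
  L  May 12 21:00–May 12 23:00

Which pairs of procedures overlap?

I & J, M & N

Sorted by start: H, J, I, K, L, M, N.
J starts after H ends; H is clear from here.
I starts before J ends → J and I overlap.
K starts after J ends; J is clear from here.
K starts after I ends; I is clear from here.
L starts after K ends; K is clear from here.
M starts after L ends; L is clear from here.
N starts before M ends → M and N overlap.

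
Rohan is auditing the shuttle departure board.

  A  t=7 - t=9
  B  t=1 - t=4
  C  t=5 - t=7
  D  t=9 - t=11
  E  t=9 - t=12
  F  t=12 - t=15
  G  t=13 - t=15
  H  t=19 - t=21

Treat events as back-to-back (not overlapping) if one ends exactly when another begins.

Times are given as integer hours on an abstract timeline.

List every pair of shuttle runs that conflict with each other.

D & E, F & G

Sorted by start: B, C, A, D, E, F, G, H.
C starts after B ends, so B has no further overlaps.
A starts exactly when C ends (back-to-back, no overlap), so C has no further overlaps.
D starts exactly when A ends (back-to-back, no overlap), so A has no further overlaps.
E starts before D ends → D and E overlap.
F starts after D ends, so D has no further overlaps.
F starts exactly when E ends (back-to-back, no overlap), so E has no further overlaps.
G starts before F ends → F and G overlap.
H starts after F ends.
H starts after G ends.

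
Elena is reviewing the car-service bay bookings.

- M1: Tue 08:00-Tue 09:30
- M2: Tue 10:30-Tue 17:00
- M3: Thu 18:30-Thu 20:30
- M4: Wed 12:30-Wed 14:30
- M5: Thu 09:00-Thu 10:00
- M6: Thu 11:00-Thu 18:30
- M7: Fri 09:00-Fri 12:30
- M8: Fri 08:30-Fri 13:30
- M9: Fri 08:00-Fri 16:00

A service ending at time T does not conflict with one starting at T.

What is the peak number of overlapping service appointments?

Sort all start/end points and keep a running count:
Tue 08:00 start M1 → 1
Tue 09:30 end M1 → 0
Tue 10:30 start M2 → 1
Tue 17:00 end M2 → 0
Wed 12:30 start M4 → 1
Wed 14:30 end M4 → 0
Thu 09:00 start M5 → 1
Thu 10:00 end M5 → 0
Thu 11:00 start M6 → 1
Thu 18:30 end M6 → 0
Thu 18:30 start M3 → 1
Thu 20:30 end M3 → 0
Fri 08:00 start M9 → 1
Fri 08:30 start M8 → 2
Fri 09:00 start M7 → 3
Fri 12:30 end M7 → 2
Fri 13:30 end M8 → 1
Fri 16:00 end M9 → 0
Peak is 3, at Fri 09:00 (M7, M8, M9).

3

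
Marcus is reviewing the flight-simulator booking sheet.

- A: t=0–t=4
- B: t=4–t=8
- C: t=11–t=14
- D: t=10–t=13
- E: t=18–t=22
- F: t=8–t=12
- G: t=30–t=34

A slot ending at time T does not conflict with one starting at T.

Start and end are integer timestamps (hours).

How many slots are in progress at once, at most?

Walk through starts and ends in time order (an end at T is processed before a start at T):
t=0 start A → 1
t=4 end A → 0
t=4 start B → 1
t=8 end B → 0
t=8 start F → 1
t=10 start D → 2
t=11 start C → 3
t=12 end F → 2
t=13 end D → 1
t=14 end C → 0
t=18 start E → 1
t=22 end E → 0
t=30 start G → 1
t=34 end G → 0
Peak is 3, at t=11 (C, D, F).

3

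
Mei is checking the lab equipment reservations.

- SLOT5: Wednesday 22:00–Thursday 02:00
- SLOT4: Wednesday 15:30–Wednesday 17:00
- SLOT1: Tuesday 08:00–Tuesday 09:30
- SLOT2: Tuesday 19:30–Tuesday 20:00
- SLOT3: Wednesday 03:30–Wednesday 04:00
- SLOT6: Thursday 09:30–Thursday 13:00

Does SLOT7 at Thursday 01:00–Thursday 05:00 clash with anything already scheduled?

SLOT1: ends Tuesday 09:30 at or before SLOT7 starts Thursday 01:00 → clear.
SLOT2: ends Tuesday 20:00 at or before SLOT7 starts Thursday 01:00 → clear.
SLOT3: ends Wednesday 04:00 at or before SLOT7 starts Thursday 01:00 → clear.
SLOT4: ends Wednesday 17:00 at or before SLOT7 starts Thursday 01:00 → clear.
SLOT5: starts Wednesday 22:00 before SLOT7 ends Thursday 05:00, and ends Thursday 02:00 after SLOT7 starts Thursday 01:00 → overlap.
SLOT6: starts Thursday 09:30 at or after SLOT7 ends Thursday 05:00 → clear.
SLOT7 overlaps SLOT5.

Yes — it overlaps SLOT5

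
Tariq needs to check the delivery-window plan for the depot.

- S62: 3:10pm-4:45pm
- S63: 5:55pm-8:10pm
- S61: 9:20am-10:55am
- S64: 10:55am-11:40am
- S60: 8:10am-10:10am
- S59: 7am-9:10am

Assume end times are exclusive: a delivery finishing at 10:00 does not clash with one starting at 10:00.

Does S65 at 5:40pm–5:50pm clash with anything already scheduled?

No — it doesn't clash with anything

S59: ends 9:10am at or before S65 starts 5:40pm → clear.
S60: ends 10:10am at or before S65 starts 5:40pm → clear.
S61: ends 10:55am at or before S65 starts 5:40pm → clear.
S64: ends 11:40am at or before S65 starts 5:40pm → clear.
S62: ends 4:45pm at or before S65 starts 5:40pm → clear.
S63: starts 5:55pm at or after S65 ends 5:50pm → clear.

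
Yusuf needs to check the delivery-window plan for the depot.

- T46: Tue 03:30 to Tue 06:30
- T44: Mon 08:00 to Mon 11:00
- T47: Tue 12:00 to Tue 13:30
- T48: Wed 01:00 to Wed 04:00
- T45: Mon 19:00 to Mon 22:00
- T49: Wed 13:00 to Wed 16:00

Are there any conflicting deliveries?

No

Sorted by start: T44, T45, T46, T47, T48, T49.
T45 starts after T44 ends — done with T44.
T46 starts after T45 ends — done with T45.
T47 starts after T46 ends — done with T46.
T48 starts after T47 ends — done with T47.
T49 starts after T48 ends.
Every pair is clear; the schedule has no overlaps.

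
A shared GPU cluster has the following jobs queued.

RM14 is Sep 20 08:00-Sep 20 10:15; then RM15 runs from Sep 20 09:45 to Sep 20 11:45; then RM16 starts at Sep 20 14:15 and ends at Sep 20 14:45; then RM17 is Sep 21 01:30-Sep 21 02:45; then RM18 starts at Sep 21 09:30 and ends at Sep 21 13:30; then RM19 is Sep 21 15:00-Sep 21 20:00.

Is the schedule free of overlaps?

Two intervals overlap when each starts before the other ends.
Sorted by start: RM14, RM15, RM16, RM17, RM18, RM19.
RM15 starts before RM14 ends → RM14 and RM15 overlap.
That's a conflict, so the schedule is not conflict-free.

No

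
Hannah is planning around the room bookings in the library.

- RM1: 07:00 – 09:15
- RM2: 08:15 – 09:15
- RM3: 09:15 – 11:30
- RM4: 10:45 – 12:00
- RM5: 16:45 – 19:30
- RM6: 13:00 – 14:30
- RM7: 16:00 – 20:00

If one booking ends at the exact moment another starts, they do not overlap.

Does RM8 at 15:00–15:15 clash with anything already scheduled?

No — it doesn't clash with anything

RM1: ends 09:15 at or before RM8 starts 15:00 → clear.
RM2: ends 09:15 at or before RM8 starts 15:00 → clear.
RM3: ends 11:30 at or before RM8 starts 15:00 → clear.
RM4: ends 12:00 at or before RM8 starts 15:00 → clear.
RM6: ends 14:30 at or before RM8 starts 15:00 → clear.
RM7: starts 16:00 at or after RM8 ends 15:15 → clear.
RM5: starts 16:45 at or after RM8 ends 15:15 → clear.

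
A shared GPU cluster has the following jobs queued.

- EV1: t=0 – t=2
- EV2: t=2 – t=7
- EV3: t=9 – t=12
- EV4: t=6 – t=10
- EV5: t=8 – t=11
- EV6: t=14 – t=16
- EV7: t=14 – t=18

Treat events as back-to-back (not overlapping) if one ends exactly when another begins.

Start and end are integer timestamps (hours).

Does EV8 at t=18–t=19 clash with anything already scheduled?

EV1: ends t=2 at or before EV8 starts t=18 → clear.
EV2: ends t=7 at or before EV8 starts t=18 → clear.
EV4: ends t=10 at or before EV8 starts t=18 → clear.
EV5: ends t=11 at or before EV8 starts t=18 → clear.
EV3: ends t=12 at or before EV8 starts t=18 → clear.
EV6: ends t=16 at or before EV8 starts t=18 → clear.
EV7: ends t=18 at or before EV8 starts t=18 → clear.

No — it doesn't clash with anything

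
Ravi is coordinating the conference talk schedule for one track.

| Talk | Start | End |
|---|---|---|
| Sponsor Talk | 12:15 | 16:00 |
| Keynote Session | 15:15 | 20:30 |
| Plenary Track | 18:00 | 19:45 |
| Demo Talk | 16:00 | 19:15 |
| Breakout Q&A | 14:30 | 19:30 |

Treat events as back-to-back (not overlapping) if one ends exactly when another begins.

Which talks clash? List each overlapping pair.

Sorted by start: Sponsor Talk, Breakout Q&A, Keynote Session, Demo Talk, Plenary Track.
Breakout Q&A starts before Sponsor Talk ends → Sponsor Talk and Breakout Q&A overlap.
Keynote Session starts before Sponsor Talk ends → Sponsor Talk and Keynote Session overlap.
Demo Talk starts exactly when Sponsor Talk ends (back-to-back, no overlap); Sponsor Talk is clear from here.
Keynote Session starts before Breakout Q&A ends → Breakout Q&A and Keynote Session overlap.
Demo Talk starts before Breakout Q&A ends → Breakout Q&A and Demo Talk overlap.
Plenary Track starts before Breakout Q&A ends → Breakout Q&A and Plenary Track overlap.
Demo Talk starts before Keynote Session ends → Keynote Session and Demo Talk overlap.
Plenary Track starts before Keynote Session ends → Keynote Session and Plenary Track overlap.
Plenary Track starts before Demo Talk ends → Demo Talk and Plenary Track overlap.

Breakout Q&A & Demo Talk, Breakout Q&A & Keynote Session, Breakout Q&A & Plenary Track, Breakout Q&A & Sponsor Talk, Demo Talk & Keynote Session, Demo Talk & Plenary Track, Keynote Session & Plenary Track, Keynote Session & Sponsor Talk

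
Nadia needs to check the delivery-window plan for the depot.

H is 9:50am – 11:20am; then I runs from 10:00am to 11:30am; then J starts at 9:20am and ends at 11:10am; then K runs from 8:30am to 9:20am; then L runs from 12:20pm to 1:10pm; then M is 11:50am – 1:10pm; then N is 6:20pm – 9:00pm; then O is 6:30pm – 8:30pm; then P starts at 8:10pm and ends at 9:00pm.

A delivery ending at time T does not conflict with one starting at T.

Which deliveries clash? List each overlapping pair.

Two intervals overlap when each starts before the other ends.
Sorted by start: K, J, H, I, M, L, N, O, P.
J starts exactly when K ends (back-to-back, no overlap); K is clear from here.
H starts before J ends → J and H overlap.
I starts before J ends → J and I overlap.
M starts after J ends; J is clear from here.
I starts before H ends → H and I overlap.
M starts after H ends; H is clear from here.
M starts after I ends; I is clear from here.
L starts before M ends → M and L overlap.
N starts after M ends; M is clear from here.
N starts after L ends; L is clear from here.
O starts before N ends → N and O overlap.
P starts before N ends → N and P overlap.
P starts before O ends → O and P overlap.

H & I, H & J, I & J, L & M, N & O, N & P, O & P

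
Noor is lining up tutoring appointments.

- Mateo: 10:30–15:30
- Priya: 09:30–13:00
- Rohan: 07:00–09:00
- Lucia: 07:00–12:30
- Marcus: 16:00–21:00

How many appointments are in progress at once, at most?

3

Sort all start/end points and keep a running count:
07:00 start Lucia → 1
07:00 start Rohan → 2
09:00 end Rohan → 1
09:30 start Priya → 2
10:30 start Mateo → 3
12:30 end Lucia → 2
13:00 end Priya → 1
15:30 end Mateo → 0
16:00 start Marcus → 1
21:00 end Marcus → 0
Peak is 3, at 10:30 (Lucia, Mateo, Priya).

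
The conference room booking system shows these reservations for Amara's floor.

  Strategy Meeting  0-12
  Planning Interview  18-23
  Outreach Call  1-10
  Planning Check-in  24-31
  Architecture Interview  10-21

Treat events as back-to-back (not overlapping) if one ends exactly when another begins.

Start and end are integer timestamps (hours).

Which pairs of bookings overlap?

Architecture Interview & Planning Interview, Architecture Interview & Strategy Meeting, Outreach Call & Strategy Meeting

Sorted by start: Strategy Meeting, Outreach Call, Architecture Interview, Planning Interview, Planning Check-in.
Outreach Call starts before Strategy Meeting ends → Strategy Meeting and Outreach Call overlap.
Architecture Interview starts before Strategy Meeting ends → Strategy Meeting and Architecture Interview overlap.
Planning Interview starts after Strategy Meeting ends — done with Strategy Meeting.
Architecture Interview starts exactly when Outreach Call ends (back-to-back, no overlap) — done with Outreach Call.
Planning Interview starts before Architecture Interview ends → Architecture Interview and Planning Interview overlap.
Planning Check-in starts after Architecture Interview ends.
Planning Check-in starts after Planning Interview ends.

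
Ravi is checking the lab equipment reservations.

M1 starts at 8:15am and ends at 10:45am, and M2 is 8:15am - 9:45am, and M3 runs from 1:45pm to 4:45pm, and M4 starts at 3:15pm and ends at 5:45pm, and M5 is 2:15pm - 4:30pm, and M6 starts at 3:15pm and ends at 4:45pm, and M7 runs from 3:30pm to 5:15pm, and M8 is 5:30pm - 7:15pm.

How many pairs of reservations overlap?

Two intervals overlap when each starts before the other ends.
Sorted by start: M1, M2, M3, M5, M4, M6, M7, M8.
M2 starts before M1 ends → M1 and M2 overlap.
M3 starts after M1 ends — done with M1.
M3 starts after M2 ends — done with M2.
M5 starts before M3 ends → M3 and M5 overlap.
M4 starts before M3 ends → M3 and M4 overlap.
M6 starts before M3 ends → M3 and M6 overlap.
M7 starts before M3 ends → M3 and M7 overlap.
M8 starts after M3 ends.
M4 starts before M5 ends → M5 and M4 overlap.
M6 starts before M5 ends → M5 and M6 overlap.
M7 starts before M5 ends → M5 and M7 overlap.
M8 starts after M5 ends.
M6 starts before M4 ends → M4 and M6 overlap.
M7 starts before M4 ends → M4 and M7 overlap.
M8 starts before M4 ends → M4 and M8 overlap.
M7 starts before M6 ends → M6 and M7 overlap.
M8 starts after M6 ends.
M8 starts after M7 ends.
Overlapping pairs: M1 & M2, M3 & M4, M3 & M5, M3 & M6, M3 & M7, M4 & M5, M4 & M6, M4 & M7, M4 & M8, M5 & M6, M5 & M7, M6 & M7 — 12 in total.

12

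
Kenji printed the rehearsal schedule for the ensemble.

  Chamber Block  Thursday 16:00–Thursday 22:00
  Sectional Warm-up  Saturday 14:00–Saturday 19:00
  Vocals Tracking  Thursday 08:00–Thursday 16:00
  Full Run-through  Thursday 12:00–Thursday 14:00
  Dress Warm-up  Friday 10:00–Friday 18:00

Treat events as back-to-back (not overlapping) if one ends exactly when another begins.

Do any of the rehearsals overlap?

Sorted by start: Vocals Tracking, Full Run-through, Chamber Block, Dress Warm-up, Sectional Warm-up.
Full Run-through starts before Vocals Tracking ends → Vocals Tracking and Full Run-through overlap.
That's a conflict, so the schedule is not conflict-free.

Yes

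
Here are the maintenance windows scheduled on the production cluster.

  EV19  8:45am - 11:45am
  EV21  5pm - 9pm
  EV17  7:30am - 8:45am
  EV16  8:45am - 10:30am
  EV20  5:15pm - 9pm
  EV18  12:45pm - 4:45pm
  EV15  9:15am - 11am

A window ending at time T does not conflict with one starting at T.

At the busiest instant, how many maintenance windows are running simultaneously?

Walk through starts and ends in time order (an end at T is processed before a start at T):
7:30am start EV17 → 1
8:45am end EV17 → 0
8:45am start EV16 → 1
8:45am start EV19 → 2
9:15am start EV15 → 3
10:30am end EV16 → 2
11am end EV15 → 1
11:45am end EV19 → 0
12:45pm start EV18 → 1
4:45pm end EV18 → 0
5pm start EV21 → 1
5:15pm start EV20 → 2
9pm end EV20 → 1
9pm end EV21 → 0
Peak is 3, at 9:15am (EV15, EV16, EV19).

3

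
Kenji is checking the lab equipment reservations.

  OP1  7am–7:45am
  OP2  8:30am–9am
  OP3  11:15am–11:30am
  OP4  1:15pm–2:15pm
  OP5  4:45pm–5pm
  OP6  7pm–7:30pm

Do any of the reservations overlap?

No

Sorted by start: OP1, OP2, OP3, OP4, OP5, OP6.
OP2 starts after OP1 ends, so nothing later overlaps OP1 either.
OP3 starts after OP2 ends, so nothing later overlaps OP2 either.
OP4 starts after OP3 ends, so nothing later overlaps OP3 either.
OP5 starts after OP4 ends, so nothing later overlaps OP4 either.
OP6 starts after OP5 ends.
Every pair is clear; the schedule has no overlaps.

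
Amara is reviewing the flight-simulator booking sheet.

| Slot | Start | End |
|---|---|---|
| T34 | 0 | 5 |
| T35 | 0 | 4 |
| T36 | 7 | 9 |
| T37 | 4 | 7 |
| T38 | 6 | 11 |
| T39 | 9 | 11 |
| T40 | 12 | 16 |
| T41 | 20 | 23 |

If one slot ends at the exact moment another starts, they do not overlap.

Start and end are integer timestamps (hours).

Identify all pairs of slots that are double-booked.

T34 & T35, T34 & T37, T36 & T38, T37 & T38, T38 & T39

Two intervals overlap when each starts before the other ends.
Sorted by start: T34, T35, T37, T38, T36, T39, T40, T41.
T35 starts before T34 ends → T34 and T35 overlap.
T37 starts before T34 ends → T34 and T37 overlap.
T38 starts after T34 ends, so T34 has no further overlaps.
T37 starts exactly when T35 ends (back-to-back, no overlap), so T35 has no further overlaps.
T38 starts before T37 ends → T37 and T38 overlap.
T36 starts exactly when T37 ends (back-to-back, no overlap), so T37 has no further overlaps.
T36 starts before T38 ends → T38 and T36 overlap.
T39 starts before T38 ends → T38 and T39 overlap.
T40 starts after T38 ends, so T38 has no further overlaps.
T39 starts exactly when T36 ends (back-to-back, no overlap), so T36 has no further overlaps.
T40 starts after T39 ends, so T39 has no further overlaps.
T41 starts after T40 ends.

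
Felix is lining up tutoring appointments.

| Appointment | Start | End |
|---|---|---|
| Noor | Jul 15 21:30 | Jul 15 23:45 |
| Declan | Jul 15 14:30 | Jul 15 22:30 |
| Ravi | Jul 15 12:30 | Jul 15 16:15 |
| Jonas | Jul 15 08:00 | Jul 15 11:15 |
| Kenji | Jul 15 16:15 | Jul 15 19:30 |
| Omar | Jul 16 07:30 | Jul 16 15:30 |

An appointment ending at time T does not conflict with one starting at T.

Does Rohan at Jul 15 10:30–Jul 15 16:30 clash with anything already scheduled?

Yes — it overlaps Declan, Jonas, Kenji, Ravi

Jonas: starts Jul 15 08:00 before Rohan ends Jul 15 16:30, and ends Jul 15 11:15 after Rohan starts Jul 15 10:30 → overlap.
Ravi: starts Jul 15 12:30 before Rohan ends Jul 15 16:30, and ends Jul 15 16:15 after Rohan starts Jul 15 10:30 → overlap.
Declan: starts Jul 15 14:30 before Rohan ends Jul 15 16:30, and ends Jul 15 22:30 after Rohan starts Jul 15 10:30 → overlap.
Kenji: starts Jul 15 16:15 before Rohan ends Jul 15 16:30, and ends Jul 15 19:30 after Rohan starts Jul 15 10:30 → overlap.
Noor: starts Jul 15 21:30 at or after Rohan ends Jul 15 16:30 → clear.
Omar: starts Jul 16 07:30 at or after Rohan ends Jul 15 16:30 → clear.
Rohan overlaps Jonas, Ravi, Declan, Kenji.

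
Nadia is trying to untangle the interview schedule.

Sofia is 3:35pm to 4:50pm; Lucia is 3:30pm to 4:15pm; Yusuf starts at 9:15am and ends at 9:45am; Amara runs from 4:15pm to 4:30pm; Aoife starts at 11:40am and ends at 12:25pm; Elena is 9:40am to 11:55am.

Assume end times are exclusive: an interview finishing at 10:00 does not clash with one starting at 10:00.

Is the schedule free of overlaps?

No

Two intervals overlap when each starts before the other ends.
Sorted by start: Yusuf, Elena, Aoife, Lucia, Sofia, Amara.
Elena starts before Yusuf ends → Yusuf and Elena overlap.
That's a conflict, so the schedule is not conflict-free.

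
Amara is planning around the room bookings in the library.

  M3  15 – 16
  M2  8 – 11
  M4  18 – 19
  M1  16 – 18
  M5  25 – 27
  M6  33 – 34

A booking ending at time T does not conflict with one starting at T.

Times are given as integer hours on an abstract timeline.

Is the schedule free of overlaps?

Yes

Sorted by start: M2, M3, M1, M4, M5, M6.
M3 starts after M2 ends, so nothing later overlaps M2 either.
M1 starts exactly when M3 ends (back-to-back, no overlap), so nothing later overlaps M3 either.
M4 starts exactly when M1 ends (back-to-back, no overlap), so nothing later overlaps M1 either.
M5 starts after M4 ends, so nothing later overlaps M4 either.
M6 starts after M5 ends.
Every pair is clear; the schedule has no overlaps.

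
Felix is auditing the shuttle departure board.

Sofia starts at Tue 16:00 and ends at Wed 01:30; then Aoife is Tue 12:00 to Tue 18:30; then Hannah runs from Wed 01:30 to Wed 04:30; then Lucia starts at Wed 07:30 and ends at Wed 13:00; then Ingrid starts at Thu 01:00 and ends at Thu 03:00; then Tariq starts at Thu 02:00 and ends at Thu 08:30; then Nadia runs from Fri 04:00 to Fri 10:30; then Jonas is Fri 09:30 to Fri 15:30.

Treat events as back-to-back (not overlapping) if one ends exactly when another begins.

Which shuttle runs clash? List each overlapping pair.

Aoife & Sofia, Ingrid & Tariq, Jonas & Nadia

Sorted by start: Aoife, Sofia, Hannah, Lucia, Ingrid, Tariq, Nadia, Jonas.
Sofia starts before Aoife ends → Aoife and Sofia overlap.
Hannah starts after Aoife ends, so nothing later overlaps Aoife either.
Hannah starts exactly when Sofia ends (back-to-back, no overlap), so nothing later overlaps Sofia either.
Lucia starts after Hannah ends, so nothing later overlaps Hannah either.
Ingrid starts after Lucia ends, so nothing later overlaps Lucia either.
Tariq starts before Ingrid ends → Ingrid and Tariq overlap.
Nadia starts after Ingrid ends, so nothing later overlaps Ingrid either.
Nadia starts after Tariq ends, so nothing later overlaps Tariq either.
Jonas starts before Nadia ends → Nadia and Jonas overlap.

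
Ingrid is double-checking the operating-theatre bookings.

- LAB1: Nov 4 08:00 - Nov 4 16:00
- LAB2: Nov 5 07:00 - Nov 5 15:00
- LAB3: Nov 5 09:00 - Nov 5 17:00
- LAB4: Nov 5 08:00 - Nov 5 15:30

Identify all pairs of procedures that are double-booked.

LAB2 & LAB3, LAB2 & LAB4, LAB3 & LAB4

Check each pair: they overlap iff neither finishes before the other starts.
Sorted by start: LAB1, LAB2, LAB4, LAB3.
LAB2 starts after LAB1 ends; LAB1 is clear from here.
LAB4 starts before LAB2 ends → LAB2 and LAB4 overlap.
LAB3 starts before LAB2 ends → LAB2 and LAB3 overlap.
LAB3 starts before LAB4 ends → LAB4 and LAB3 overlap.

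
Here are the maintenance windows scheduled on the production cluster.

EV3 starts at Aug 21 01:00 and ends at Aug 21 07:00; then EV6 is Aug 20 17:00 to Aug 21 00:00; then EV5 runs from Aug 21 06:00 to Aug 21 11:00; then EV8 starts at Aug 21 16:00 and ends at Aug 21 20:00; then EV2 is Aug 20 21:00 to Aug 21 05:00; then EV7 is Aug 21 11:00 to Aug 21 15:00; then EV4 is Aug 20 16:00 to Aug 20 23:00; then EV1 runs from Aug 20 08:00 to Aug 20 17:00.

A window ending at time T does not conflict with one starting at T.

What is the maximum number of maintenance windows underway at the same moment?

3

Sort all start/end points and keep a running count:
Aug 20 08:00 start EV1 → 1
Aug 20 16:00 start EV4 → 2
Aug 20 17:00 end EV1 → 1
Aug 20 17:00 start EV6 → 2
Aug 20 21:00 start EV2 → 3
Aug 20 23:00 end EV4 → 2
Aug 21 00:00 end EV6 → 1
Aug 21 01:00 start EV3 → 2
Aug 21 05:00 end EV2 → 1
Aug 21 06:00 start EV5 → 2
Aug 21 07:00 end EV3 → 1
Aug 21 11:00 end EV5 → 0
Aug 21 11:00 start EV7 → 1
Aug 21 15:00 end EV7 → 0
Aug 21 16:00 start EV8 → 1
Aug 21 20:00 end EV8 → 0
Peak is 3, at Aug 20 21:00 (EV2, EV4, EV6).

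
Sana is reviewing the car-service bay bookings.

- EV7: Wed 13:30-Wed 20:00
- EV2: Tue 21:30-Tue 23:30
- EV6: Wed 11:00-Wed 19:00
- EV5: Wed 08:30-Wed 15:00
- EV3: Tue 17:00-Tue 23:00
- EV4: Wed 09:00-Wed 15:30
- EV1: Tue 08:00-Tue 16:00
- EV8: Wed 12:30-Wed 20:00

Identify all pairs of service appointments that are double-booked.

Two intervals overlap when each starts before the other ends.
Sorted by start: EV1, EV3, EV2, EV5, EV4, EV6, EV8, EV7.
EV3 starts after EV1 ends — done with EV1.
EV2 starts before EV3 ends → EV3 and EV2 overlap.
EV5 starts after EV3 ends — done with EV3.
EV5 starts after EV2 ends — done with EV2.
EV4 starts before EV5 ends → EV5 and EV4 overlap.
EV6 starts before EV5 ends → EV5 and EV6 overlap.
EV8 starts before EV5 ends → EV5 and EV8 overlap.
EV7 starts before EV5 ends → EV5 and EV7 overlap.
EV6 starts before EV4 ends → EV4 and EV6 overlap.
EV8 starts before EV4 ends → EV4 and EV8 overlap.
EV7 starts before EV4 ends → EV4 and EV7 overlap.
EV8 starts before EV6 ends → EV6 and EV8 overlap.
EV7 starts before EV6 ends → EV6 and EV7 overlap.
EV7 starts before EV8 ends → EV8 and EV7 overlap.

EV2 & EV3, EV4 & EV5, EV4 & EV6, EV4 & EV7, EV4 & EV8, EV5 & EV6, EV5 & EV7, EV5 & EV8, EV6 & EV7, EV6 & EV8, EV7 & EV8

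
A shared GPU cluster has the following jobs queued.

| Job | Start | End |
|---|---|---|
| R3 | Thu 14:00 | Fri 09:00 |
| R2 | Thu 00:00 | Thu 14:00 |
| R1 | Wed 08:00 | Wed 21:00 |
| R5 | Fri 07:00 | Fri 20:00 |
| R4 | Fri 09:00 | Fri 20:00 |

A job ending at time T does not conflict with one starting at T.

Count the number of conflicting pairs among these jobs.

Sorted by start: R1, R2, R3, R5, R4.
R2 starts after R1 ends, so R1 has no further overlaps.
R3 starts exactly when R2 ends (back-to-back, no overlap), so R2 has no further overlaps.
R5 starts before R3 ends → R3 and R5 overlap.
R4 starts exactly when R3 ends (back-to-back, no overlap).
R4 starts before R5 ends → R5 and R4 overlap.
Overlapping pairs: R3 & R5, R4 & R5 — 2 in total.

2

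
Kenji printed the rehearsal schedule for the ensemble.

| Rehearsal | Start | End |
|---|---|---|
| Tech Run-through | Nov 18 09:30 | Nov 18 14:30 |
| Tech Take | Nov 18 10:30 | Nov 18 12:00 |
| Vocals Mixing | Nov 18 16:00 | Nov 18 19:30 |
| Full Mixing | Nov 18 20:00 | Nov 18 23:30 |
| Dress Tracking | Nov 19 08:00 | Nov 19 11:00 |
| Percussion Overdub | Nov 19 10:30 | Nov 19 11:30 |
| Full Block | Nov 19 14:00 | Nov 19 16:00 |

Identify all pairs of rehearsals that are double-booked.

Check each pair: they overlap iff neither finishes before the other starts.
Sorted by start: Tech Run-through, Tech Take, Vocals Mixing, Full Mixing, Dress Tracking, Percussion Overdub, Full Block.
Tech Take starts before Tech Run-through ends → Tech Run-through and Tech Take overlap.
Vocals Mixing starts after Tech Run-through ends, so nothing later overlaps Tech Run-through either.
Vocals Mixing starts after Tech Take ends, so nothing later overlaps Tech Take either.
Full Mixing starts after Vocals Mixing ends, so nothing later overlaps Vocals Mixing either.
Dress Tracking starts after Full Mixing ends, so nothing later overlaps Full Mixing either.
Percussion Overdub starts before Dress Tracking ends → Dress Tracking and Percussion Overdub overlap.
Full Block starts after Dress Tracking ends.
Full Block starts after Percussion Overdub ends.

Dress Tracking & Percussion Overdub, Tech Run-through & Tech Take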